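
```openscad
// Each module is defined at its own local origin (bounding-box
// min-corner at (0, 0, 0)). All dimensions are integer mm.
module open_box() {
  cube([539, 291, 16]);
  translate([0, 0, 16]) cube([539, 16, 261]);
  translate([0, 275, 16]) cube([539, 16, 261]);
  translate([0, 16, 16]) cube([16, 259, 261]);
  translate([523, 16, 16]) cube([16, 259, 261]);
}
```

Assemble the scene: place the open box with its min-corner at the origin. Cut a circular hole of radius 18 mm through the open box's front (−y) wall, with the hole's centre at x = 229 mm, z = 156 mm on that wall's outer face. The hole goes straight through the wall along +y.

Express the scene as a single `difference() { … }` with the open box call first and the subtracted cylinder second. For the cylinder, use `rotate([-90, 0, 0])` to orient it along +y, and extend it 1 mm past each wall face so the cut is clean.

difference() {
  open_box();
  translate([229, -1, 156]) rotate([-90, 0, 0]) cylinder(h = 18, r = 18);
}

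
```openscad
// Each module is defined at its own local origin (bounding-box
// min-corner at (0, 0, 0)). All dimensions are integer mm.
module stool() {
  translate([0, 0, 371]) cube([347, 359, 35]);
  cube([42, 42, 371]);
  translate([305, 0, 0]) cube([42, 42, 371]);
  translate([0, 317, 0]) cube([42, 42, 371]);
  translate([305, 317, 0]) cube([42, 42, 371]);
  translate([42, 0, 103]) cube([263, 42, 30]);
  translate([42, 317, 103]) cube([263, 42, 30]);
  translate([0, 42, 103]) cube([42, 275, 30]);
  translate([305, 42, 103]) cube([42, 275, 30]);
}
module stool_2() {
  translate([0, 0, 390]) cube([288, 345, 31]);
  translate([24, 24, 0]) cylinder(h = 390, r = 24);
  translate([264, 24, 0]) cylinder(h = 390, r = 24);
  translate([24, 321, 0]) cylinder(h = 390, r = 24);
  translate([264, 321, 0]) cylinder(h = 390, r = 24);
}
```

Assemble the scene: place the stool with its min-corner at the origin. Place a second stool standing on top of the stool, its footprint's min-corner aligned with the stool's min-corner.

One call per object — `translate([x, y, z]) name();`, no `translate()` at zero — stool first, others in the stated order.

stool();
translate([0, 0, 406]) stool_2();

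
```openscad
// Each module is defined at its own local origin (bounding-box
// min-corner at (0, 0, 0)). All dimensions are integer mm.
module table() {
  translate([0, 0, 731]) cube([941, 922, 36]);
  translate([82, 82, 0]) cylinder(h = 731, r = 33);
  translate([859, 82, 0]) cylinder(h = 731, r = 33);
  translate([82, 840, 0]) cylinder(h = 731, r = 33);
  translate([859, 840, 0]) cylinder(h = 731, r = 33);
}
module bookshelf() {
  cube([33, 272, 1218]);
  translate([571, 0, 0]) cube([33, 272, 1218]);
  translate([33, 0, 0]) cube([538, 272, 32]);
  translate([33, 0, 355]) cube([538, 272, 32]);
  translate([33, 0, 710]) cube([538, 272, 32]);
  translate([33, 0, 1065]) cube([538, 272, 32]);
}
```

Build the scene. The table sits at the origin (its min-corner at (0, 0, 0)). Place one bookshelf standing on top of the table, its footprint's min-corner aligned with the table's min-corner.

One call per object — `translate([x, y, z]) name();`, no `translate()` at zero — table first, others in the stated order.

table();
translate([0, 0, 767]) bookshelf();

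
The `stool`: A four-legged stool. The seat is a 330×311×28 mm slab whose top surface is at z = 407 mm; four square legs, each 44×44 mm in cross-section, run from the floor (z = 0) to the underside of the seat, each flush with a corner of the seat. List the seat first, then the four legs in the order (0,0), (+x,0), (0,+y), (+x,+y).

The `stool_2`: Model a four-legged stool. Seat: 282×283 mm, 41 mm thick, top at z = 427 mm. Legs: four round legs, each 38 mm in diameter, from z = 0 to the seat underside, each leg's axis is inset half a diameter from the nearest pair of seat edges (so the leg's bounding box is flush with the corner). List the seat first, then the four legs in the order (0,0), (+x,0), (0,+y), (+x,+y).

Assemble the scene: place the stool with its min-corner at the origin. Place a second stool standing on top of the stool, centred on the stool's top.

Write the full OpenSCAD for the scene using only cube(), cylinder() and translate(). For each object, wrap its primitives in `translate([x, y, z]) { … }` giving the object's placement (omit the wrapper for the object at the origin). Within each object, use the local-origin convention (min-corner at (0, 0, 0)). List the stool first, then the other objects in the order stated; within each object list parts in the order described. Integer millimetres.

translate([0, 0, 379]) cube([330, 311, 28]);
cube([44, 44, 379]);
translate([286, 0, 0]) cube([44, 44, 379]);
translate([0, 267, 0]) cube([44, 44, 379]);
translate([286, 267, 0]) cube([44, 44, 379]);
translate([24, 14, 407]) {
  translate([0, 0, 386]) cube([282, 283, 41]);
  translate([19, 19, 0]) cylinder(h = 386, r = 19);
  translate([263, 19, 0]) cylinder(h = 386, r = 19);
  translate([19, 264, 0]) cylinder(h = 386, r = 19);
  translate([263, 264, 0]) cylinder(h = 386, r = 19);
}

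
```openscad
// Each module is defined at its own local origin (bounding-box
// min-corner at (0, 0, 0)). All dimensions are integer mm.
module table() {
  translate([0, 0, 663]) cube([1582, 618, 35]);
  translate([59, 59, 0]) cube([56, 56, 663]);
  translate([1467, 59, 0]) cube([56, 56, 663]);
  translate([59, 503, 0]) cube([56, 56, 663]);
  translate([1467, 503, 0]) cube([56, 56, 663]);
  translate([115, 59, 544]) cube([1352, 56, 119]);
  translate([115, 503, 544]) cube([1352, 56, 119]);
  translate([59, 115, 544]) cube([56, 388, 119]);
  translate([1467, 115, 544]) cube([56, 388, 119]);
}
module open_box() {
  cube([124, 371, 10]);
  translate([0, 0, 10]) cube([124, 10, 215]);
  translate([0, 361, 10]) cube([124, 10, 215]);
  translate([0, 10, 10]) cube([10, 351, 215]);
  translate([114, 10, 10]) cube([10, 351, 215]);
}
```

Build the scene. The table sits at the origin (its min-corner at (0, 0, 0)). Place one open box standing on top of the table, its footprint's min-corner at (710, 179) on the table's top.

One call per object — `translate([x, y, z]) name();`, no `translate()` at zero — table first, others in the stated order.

table();
translate([710, 179, 698]) open_box();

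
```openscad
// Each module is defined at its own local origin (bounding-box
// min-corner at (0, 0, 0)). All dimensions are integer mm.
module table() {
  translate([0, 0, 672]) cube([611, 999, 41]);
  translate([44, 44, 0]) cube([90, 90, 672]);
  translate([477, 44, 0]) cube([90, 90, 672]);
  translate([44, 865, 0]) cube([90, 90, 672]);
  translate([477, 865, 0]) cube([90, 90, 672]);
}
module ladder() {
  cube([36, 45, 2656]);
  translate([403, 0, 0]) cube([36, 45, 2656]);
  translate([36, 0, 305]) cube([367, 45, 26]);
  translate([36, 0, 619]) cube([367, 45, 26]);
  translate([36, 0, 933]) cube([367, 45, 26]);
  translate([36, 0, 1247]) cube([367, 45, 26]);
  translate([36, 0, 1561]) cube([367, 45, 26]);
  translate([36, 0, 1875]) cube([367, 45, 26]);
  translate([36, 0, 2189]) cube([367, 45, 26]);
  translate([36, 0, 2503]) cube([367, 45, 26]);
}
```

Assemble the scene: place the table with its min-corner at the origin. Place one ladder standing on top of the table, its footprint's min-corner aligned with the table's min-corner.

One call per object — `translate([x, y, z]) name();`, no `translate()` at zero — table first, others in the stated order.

table();
translate([0, 0, 713]) ladder();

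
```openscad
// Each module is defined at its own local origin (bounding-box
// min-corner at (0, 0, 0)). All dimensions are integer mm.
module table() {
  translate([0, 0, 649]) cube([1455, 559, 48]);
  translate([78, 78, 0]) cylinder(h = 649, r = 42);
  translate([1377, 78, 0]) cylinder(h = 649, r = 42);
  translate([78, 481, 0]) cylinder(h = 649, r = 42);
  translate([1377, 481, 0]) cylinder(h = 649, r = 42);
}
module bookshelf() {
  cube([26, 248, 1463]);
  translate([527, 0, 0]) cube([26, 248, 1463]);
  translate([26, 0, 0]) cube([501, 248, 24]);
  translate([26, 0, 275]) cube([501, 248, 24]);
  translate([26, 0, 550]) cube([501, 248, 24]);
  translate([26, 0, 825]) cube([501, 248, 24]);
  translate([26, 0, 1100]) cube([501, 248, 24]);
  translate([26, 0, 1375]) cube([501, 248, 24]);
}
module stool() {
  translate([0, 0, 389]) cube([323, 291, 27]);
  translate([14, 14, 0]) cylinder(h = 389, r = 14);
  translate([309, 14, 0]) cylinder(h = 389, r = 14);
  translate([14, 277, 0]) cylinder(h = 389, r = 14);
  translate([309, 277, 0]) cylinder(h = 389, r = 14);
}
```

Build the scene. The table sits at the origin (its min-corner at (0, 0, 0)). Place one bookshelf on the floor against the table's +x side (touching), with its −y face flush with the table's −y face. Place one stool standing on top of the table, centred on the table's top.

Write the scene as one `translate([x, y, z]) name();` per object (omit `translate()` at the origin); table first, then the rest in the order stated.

table();
translate([1455, 0, 0]) bookshelf();
translate([566, 134, 697]) stool();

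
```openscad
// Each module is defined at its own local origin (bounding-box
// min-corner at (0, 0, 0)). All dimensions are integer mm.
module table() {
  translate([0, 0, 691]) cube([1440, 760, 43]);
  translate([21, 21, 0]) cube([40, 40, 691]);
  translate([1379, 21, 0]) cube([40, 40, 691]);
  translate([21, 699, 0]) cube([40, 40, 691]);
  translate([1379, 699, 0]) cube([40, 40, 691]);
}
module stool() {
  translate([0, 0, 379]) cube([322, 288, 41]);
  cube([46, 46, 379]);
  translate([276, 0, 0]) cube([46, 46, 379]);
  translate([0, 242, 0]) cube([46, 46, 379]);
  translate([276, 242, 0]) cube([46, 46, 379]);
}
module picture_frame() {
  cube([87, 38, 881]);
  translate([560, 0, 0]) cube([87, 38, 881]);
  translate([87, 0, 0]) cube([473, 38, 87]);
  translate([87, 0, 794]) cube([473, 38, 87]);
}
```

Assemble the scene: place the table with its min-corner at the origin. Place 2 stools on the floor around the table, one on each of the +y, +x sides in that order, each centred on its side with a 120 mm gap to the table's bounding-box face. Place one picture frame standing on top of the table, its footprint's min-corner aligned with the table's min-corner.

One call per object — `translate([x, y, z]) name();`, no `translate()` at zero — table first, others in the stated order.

table();
translate([559, 880, 0]) stool();
translate([1560, 236, 0]) stool();
translate([0, 0, 734]) picture_frame();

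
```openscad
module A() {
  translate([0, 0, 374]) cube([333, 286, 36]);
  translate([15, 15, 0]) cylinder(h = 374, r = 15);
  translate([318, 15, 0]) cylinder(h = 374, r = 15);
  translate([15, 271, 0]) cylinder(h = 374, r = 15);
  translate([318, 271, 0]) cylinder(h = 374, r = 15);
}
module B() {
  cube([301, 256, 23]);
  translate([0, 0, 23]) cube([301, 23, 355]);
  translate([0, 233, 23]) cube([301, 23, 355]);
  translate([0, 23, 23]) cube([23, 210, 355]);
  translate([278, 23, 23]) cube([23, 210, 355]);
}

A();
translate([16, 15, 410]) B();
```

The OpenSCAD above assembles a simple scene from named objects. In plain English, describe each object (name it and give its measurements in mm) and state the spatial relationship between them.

A is a four-legged stool. The seat is a 333×286×36 mm slab whose top surface is at z = 410 mm; four round legs, each 30 mm in diameter, run from the floor (z = 0) to the underside of the seat, each leg's axis is inset half a diameter from the nearest pair of seat edges (so the leg's bounding box is flush with the corner).

B is an open-topped rectangular box: outside dimensions 301×256×378 mm, with a uniform wall and base thickness of 23 mm. The base is a full 301×256 slab on the floor; four walls sit on top of the base. The front and back walls (the −y and +y sides) span the full width; the two side walls fit between them.

The open box is on top of the stool, centred.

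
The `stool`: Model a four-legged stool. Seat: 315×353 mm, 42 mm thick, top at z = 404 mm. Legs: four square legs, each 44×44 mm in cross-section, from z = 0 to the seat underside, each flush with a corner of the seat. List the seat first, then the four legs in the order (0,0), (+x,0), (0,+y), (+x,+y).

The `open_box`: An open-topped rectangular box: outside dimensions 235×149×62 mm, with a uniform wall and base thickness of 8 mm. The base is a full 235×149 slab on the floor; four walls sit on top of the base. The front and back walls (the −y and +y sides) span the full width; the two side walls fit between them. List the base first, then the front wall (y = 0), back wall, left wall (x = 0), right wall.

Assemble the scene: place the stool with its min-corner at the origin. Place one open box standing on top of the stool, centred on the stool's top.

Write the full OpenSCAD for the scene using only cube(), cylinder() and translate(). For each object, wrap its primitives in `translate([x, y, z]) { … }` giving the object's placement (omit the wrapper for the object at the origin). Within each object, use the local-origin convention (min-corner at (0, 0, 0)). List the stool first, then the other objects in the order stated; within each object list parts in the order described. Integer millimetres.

translate([0, 0, 362]) cube([315, 353, 42]);
cube([44, 44, 362]);
translate([271, 0, 0]) cube([44, 44, 362]);
translate([0, 309, 0]) cube([44, 44, 362]);
translate([271, 309, 0]) cube([44, 44, 362]);
translate([40, 102, 404]) {
  cube([235, 149, 8]);
  translate([0, 0, 8]) cube([235, 8, 54]);
  translate([0, 141, 8]) cube([235, 8, 54]);
  translate([0, 8, 8]) cube([8, 133, 54]);
  translate([227, 8, 8]) cube([8, 133, 54]);
}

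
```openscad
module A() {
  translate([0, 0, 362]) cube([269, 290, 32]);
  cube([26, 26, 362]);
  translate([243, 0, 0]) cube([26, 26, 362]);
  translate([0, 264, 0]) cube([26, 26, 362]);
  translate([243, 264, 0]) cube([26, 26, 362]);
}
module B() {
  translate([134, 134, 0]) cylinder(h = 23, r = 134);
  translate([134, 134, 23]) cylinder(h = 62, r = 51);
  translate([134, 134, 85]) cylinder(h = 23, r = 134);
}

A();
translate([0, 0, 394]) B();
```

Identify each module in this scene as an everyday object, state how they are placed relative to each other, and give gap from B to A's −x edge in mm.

The spool's min-x is at 0; the stool's min-x is 0; gap = 0 mm.

A is a stool. B is a spool. The spool is on top of the stool. The gap from the spool to the stool's −x edge is 0 mm.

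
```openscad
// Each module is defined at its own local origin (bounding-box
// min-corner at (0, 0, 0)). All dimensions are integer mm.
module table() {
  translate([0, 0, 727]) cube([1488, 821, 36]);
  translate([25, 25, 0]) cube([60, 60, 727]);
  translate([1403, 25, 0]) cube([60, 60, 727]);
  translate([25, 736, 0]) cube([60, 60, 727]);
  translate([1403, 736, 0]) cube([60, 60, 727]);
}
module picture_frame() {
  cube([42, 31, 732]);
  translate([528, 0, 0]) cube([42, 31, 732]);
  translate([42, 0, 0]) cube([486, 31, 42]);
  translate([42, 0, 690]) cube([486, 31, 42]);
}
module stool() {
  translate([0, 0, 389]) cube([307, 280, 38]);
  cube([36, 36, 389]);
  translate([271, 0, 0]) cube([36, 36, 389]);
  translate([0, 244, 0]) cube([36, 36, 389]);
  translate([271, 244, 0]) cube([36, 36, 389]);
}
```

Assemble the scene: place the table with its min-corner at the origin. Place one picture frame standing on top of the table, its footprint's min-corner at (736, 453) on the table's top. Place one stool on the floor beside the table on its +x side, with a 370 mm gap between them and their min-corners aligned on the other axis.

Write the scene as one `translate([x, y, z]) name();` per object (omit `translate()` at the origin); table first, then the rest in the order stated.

table();
translate([736, 453, 763]) picture_frame();
translate([1858, 0, 0]) stool();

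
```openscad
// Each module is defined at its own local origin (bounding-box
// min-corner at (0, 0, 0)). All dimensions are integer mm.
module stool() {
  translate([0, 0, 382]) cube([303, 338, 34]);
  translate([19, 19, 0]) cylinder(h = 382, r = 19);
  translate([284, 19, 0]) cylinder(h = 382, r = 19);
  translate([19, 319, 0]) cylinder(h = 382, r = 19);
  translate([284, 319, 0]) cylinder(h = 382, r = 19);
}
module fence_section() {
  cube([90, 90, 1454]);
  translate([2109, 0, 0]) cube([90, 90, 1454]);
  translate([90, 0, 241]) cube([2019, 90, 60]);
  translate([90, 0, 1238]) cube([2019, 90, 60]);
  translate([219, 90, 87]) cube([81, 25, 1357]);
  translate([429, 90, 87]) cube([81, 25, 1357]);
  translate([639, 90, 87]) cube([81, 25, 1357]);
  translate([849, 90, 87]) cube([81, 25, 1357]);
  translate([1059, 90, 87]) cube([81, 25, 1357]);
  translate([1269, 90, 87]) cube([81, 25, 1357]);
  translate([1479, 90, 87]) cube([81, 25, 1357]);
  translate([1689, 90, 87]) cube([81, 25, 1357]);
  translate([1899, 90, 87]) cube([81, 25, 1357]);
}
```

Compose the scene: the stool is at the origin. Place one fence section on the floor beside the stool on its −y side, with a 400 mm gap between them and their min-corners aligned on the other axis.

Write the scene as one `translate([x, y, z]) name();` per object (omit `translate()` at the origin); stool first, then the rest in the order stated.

stool();
translate([0, -515, 0]) fence_section();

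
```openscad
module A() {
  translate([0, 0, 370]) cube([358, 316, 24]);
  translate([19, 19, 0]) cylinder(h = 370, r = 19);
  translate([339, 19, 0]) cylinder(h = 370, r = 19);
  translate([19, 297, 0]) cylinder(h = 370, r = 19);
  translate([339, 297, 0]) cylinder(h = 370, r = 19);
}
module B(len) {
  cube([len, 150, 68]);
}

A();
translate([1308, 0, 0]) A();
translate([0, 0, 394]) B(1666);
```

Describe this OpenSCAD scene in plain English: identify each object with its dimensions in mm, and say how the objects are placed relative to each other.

A is a four-legged stool. The seat is 358×316 mm, 24 mm thick, top at z = 394 mm. It stands on four round legs, each 38 mm in diameter, from z = 0 to the seat underside, each leg's axis is inset half a diameter from the nearest pair of seat edges (so the leg's bounding box is flush with the corner).

B is a rectangular beam 1666 mm long (x), 150 mm deep (y), 68 mm thick (z).

The beam spans the tops of two stools placed 950 mm apart, resting at z = 394 mm.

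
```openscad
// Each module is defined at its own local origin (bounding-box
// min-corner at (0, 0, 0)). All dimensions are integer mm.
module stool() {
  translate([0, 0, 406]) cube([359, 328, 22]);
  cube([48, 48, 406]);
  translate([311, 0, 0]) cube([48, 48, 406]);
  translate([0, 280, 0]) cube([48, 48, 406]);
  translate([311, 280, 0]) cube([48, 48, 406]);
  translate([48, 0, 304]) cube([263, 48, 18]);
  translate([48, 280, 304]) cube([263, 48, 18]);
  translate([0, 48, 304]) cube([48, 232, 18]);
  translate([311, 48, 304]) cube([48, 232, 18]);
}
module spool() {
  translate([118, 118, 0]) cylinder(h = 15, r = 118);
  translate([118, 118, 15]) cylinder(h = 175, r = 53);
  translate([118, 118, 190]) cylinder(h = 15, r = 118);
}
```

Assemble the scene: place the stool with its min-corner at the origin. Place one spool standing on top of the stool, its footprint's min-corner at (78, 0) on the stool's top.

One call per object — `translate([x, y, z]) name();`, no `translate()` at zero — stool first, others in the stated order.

stool();
translate([78, 0, 428]) spool();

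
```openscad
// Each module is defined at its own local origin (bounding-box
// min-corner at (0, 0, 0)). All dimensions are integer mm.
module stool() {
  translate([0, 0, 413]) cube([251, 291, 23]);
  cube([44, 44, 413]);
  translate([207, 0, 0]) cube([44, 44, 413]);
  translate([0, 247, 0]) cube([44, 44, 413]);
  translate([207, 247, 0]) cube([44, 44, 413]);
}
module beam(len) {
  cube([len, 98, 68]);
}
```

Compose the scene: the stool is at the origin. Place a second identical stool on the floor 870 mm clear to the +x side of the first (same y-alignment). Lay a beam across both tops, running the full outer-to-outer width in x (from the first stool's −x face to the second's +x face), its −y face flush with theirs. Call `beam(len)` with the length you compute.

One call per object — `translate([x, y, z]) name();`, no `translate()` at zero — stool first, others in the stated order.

stool();
translate([1121, 0, 0]) stool();
translate([0, 0, 436]) beam(1372);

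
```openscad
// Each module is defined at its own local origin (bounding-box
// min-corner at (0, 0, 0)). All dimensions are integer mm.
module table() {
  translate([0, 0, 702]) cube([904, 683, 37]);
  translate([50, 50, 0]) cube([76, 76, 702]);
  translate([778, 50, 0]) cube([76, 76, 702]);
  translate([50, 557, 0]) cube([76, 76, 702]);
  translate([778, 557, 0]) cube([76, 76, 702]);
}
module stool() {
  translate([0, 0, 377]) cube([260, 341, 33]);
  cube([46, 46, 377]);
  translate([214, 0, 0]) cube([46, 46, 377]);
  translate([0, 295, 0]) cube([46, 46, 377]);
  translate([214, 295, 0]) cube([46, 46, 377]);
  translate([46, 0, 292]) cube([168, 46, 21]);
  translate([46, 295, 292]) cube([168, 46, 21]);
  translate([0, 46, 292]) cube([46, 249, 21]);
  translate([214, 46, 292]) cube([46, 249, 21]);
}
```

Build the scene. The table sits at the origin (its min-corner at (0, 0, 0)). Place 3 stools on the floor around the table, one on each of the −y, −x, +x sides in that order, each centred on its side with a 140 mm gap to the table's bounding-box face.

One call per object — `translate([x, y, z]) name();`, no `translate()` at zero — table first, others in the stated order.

table();
translate([322, -481, 0]) stool();
translate([-400, 171, 0]) stool();
translate([1044, 171, 0]) stool();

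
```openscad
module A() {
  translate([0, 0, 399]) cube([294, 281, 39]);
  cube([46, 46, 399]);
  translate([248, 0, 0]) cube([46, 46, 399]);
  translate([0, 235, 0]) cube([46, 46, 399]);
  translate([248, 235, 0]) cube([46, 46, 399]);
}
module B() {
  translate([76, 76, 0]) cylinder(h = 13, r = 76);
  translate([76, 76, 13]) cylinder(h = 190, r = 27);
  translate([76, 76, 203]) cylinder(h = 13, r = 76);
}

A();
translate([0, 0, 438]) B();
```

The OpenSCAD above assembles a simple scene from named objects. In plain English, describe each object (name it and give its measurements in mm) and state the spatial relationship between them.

A is a simple wooden stool: a rectangular seat 294 mm (x) by 281 mm (y), 39 mm thick, top face at z = 438 mm, on four square legs, each 46×46 mm in cross-section. The legs rest on z = 0, each flush with a corner of the seat.

B is a spool: two coaxial disc flanges of radius 76 mm and thickness 13 mm, joined by a core cylinder of radius 27 mm and height 190 mm. The lower flange rests on z = 0 and the three cylinders share a vertical axis.

The spool is on top of the stool.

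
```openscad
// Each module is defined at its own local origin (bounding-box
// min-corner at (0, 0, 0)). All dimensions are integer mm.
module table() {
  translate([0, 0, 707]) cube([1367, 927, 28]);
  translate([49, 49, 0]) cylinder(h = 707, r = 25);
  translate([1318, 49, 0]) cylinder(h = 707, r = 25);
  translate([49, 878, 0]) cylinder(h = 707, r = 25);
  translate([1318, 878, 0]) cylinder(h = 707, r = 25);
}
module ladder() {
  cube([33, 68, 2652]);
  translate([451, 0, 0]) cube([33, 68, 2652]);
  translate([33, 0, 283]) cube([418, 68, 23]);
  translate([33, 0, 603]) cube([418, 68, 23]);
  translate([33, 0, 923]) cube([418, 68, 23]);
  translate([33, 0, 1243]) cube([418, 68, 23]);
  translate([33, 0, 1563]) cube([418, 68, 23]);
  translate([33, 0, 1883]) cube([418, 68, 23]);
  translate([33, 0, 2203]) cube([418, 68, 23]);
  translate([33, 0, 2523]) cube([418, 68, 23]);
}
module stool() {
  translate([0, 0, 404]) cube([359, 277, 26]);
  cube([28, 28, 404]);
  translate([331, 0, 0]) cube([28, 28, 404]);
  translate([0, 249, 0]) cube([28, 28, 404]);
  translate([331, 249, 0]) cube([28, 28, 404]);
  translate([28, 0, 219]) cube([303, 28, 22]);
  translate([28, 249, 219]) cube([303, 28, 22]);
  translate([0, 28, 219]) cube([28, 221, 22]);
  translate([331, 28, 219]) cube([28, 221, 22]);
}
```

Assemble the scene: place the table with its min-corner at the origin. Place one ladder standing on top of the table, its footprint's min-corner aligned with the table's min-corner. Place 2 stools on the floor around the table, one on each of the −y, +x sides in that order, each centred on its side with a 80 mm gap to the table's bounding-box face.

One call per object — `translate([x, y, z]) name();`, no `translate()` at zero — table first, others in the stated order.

table();
translate([0, 0, 735]) ladder();
translate([504, -357, 0]) stool();
translate([1447, 325, 0]) stool();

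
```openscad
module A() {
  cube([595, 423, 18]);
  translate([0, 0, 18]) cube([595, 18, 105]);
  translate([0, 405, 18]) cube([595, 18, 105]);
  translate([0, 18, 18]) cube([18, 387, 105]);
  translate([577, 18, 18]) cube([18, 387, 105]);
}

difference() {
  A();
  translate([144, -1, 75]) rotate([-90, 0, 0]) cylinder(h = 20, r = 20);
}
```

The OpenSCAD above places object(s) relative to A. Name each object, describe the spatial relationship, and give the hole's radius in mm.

The subtracted cylinder has r = 20 mm.

A is an open box. The open box has a circular hole through its front wall. The hole's radius is 20 mm.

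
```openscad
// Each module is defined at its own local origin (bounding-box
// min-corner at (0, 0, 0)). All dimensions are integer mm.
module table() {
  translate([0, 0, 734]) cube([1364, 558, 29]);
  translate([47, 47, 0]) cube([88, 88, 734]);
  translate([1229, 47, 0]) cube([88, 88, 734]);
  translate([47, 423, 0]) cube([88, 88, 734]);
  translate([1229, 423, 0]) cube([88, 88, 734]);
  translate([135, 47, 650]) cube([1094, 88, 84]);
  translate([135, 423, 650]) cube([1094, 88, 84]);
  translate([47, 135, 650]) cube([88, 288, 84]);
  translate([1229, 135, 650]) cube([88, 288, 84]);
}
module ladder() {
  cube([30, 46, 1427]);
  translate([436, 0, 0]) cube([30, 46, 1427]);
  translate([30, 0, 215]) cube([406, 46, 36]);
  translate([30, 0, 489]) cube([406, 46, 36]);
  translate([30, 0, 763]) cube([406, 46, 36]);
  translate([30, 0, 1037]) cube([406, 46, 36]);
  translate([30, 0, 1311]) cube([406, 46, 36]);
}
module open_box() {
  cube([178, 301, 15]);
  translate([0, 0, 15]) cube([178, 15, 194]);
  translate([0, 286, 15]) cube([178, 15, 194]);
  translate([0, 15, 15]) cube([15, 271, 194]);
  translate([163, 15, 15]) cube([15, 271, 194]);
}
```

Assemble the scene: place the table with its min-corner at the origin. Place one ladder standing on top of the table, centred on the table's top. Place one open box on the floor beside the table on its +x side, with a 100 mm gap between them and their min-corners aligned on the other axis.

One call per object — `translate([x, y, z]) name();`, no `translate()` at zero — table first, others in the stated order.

table();
translate([449, 256, 763]) ladder();
translate([1464, 0, 0]) open_box();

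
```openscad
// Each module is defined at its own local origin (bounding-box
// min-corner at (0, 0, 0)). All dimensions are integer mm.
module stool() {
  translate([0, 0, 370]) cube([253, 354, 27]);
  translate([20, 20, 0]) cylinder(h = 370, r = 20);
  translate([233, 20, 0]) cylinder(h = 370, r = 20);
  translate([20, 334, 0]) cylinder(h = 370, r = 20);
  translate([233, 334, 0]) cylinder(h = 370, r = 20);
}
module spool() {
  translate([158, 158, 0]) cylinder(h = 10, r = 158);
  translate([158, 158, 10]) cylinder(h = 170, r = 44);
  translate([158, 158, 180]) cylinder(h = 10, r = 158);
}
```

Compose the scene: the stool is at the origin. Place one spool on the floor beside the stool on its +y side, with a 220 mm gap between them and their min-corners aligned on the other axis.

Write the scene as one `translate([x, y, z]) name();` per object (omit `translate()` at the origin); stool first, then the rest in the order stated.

stool();
translate([0, 574, 0]) spool();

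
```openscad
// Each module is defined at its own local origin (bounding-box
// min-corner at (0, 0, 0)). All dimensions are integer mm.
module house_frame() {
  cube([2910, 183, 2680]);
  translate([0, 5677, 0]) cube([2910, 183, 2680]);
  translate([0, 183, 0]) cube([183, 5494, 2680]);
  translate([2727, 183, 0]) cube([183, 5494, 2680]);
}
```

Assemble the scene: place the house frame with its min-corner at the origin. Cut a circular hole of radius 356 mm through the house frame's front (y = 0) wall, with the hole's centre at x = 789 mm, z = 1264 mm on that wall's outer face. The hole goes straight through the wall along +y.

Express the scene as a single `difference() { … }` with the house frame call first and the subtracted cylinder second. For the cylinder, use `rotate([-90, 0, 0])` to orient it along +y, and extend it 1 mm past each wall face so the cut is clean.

difference() {
  house_frame();
  translate([789, -1, 1264]) rotate([-90, 0, 0]) cylinder(h = 185, r = 356);
}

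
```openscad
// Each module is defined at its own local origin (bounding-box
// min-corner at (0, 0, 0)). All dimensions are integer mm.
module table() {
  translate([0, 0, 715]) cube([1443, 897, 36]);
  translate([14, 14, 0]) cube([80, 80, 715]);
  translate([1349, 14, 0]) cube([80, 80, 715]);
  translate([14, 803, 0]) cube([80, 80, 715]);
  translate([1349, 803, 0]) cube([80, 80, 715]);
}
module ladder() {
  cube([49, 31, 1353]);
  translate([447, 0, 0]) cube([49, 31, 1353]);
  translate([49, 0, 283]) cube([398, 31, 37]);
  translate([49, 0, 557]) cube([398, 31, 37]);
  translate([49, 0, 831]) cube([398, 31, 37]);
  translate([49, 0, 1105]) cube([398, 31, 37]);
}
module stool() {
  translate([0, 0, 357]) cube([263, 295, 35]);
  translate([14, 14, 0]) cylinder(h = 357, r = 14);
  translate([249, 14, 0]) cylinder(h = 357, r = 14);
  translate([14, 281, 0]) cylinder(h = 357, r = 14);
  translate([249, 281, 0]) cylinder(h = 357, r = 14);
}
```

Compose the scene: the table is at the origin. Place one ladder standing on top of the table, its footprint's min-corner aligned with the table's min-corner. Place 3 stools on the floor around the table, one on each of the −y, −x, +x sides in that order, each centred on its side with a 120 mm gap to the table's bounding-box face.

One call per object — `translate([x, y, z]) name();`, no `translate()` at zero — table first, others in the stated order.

table();
translate([0, 0, 751]) ladder();
translate([590, -415, 0]) stool();
translate([-383, 301, 0]) stool();
translate([1563, 301, 0]) stool();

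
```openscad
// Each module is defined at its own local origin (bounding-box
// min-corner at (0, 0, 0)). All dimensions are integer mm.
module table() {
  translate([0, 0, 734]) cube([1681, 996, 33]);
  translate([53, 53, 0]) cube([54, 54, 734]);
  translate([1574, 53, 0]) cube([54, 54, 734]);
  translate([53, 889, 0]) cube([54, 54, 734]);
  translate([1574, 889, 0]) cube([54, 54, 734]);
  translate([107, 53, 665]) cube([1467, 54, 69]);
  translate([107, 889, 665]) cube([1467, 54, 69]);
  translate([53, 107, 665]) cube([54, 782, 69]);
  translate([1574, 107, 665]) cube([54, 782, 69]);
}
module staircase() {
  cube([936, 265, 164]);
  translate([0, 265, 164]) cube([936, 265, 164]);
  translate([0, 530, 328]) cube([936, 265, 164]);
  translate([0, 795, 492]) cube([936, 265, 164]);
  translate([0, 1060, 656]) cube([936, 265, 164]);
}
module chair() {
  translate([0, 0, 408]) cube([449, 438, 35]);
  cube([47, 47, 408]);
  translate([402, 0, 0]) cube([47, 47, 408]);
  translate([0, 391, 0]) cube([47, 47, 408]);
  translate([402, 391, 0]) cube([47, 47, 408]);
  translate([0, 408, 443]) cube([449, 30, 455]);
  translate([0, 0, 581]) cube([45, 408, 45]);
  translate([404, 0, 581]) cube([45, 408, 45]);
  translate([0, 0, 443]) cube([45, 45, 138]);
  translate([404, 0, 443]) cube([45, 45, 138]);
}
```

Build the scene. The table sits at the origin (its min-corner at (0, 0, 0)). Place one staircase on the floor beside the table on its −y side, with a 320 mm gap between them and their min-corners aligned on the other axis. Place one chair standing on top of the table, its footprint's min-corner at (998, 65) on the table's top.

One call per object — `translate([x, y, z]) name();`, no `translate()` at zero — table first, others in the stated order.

table();
translate([0, -1645, 0]) staircase();
translate([998, 65, 767]) chair();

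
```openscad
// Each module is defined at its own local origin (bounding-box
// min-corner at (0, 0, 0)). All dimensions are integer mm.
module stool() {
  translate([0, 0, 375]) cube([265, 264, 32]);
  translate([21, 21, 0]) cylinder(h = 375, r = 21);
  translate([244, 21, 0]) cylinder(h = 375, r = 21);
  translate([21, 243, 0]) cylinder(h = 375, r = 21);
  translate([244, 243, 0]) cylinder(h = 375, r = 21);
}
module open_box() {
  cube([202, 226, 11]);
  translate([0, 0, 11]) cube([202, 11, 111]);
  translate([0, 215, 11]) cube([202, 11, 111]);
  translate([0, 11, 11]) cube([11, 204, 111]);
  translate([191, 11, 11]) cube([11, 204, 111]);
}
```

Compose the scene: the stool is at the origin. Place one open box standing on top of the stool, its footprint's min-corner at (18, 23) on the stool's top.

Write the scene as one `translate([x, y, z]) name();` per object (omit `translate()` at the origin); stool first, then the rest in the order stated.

stool();
translate([18, 23, 407]) open_box();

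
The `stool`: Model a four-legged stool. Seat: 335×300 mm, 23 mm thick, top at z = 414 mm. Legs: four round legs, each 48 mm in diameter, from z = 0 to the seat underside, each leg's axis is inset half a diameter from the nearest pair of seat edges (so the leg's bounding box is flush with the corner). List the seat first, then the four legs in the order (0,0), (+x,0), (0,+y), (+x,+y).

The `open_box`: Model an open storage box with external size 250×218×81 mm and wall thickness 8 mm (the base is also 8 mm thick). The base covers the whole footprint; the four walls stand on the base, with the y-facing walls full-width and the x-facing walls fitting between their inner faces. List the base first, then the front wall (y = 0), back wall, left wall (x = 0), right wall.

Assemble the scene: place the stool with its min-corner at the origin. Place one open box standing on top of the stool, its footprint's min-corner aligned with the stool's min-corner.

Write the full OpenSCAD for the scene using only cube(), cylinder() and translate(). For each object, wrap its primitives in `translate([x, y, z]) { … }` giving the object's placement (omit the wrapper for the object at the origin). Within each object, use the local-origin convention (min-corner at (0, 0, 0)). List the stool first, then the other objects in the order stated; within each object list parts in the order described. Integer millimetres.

translate([0, 0, 391]) cube([335, 300, 23]);
translate([24, 24, 0]) cylinder(h = 391, r = 24);
translate([311, 24, 0]) cylinder(h = 391, r = 24);
translate([24, 276, 0]) cylinder(h = 391, r = 24);
translate([311, 276, 0]) cylinder(h = 391, r = 24);
translate([0, 0, 414]) {
  cube([250, 218, 8]);
  translate([0, 0, 8]) cube([250, 8, 73]);
  translate([0, 210, 8]) cube([250, 8, 73]);
  translate([0, 8, 8]) cube([8, 202, 73]);
  translate([242, 8, 8]) cube([8, 202, 73]);
}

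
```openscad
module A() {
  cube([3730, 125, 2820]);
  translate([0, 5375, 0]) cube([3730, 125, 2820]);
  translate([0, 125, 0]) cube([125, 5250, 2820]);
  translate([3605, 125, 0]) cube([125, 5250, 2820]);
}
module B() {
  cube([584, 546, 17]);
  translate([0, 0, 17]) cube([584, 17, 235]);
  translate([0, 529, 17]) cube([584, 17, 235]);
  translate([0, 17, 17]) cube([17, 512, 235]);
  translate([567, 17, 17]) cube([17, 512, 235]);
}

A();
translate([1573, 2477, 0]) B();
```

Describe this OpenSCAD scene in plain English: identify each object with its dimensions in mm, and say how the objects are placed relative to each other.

A is a box-shaped house frame (walls only): outside footprint 3730×5500 mm, wall height 2820 mm, wall thickness 125 mm. The two y-facing walls run the full x-width; the two x-facing walls fit between the inner faces of the y-facing walls.

B is an open storage box with external size 584×546×252 mm and wall thickness 17 mm (the base is also 17 mm thick). The base covers the whole footprint; the four walls stand on the base, with the y-facing walls full-width and the x-facing walls fitting between their inner faces.

The open box sits inside the house frame, centred.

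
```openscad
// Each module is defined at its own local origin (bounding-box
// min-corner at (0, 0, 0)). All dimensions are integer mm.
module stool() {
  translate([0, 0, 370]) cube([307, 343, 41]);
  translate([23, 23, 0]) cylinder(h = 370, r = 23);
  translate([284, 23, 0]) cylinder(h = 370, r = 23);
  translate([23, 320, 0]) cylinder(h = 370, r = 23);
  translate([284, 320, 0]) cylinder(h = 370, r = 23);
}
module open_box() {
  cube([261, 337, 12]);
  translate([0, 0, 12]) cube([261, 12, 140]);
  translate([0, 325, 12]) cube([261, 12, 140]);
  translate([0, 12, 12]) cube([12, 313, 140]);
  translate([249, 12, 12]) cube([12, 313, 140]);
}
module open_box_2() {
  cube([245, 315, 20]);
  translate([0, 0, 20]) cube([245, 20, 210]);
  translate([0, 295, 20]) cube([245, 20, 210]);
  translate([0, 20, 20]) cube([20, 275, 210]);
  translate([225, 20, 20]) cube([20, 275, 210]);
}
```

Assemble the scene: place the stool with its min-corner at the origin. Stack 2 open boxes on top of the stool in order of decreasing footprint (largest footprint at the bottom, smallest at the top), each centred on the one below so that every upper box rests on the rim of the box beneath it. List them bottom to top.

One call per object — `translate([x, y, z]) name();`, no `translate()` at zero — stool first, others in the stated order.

stool();
translate([23, 3, 411]) open_box();
translate([31, 14, 563]) open_box_2();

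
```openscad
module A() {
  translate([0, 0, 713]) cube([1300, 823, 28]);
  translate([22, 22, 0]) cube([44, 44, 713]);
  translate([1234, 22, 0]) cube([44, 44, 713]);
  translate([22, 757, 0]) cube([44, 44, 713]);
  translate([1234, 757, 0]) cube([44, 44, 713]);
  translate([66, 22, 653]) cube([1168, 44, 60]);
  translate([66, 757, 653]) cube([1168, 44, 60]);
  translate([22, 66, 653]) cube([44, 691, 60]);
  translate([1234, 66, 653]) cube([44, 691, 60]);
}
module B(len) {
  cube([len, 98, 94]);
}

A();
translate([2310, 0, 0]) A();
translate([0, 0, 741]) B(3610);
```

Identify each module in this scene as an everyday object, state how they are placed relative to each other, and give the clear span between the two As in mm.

Second table starts at x = 2310; first ends at x = 1300; clear span = 2310 − 1300 = 1010 mm.

A is a table. B is a beam. A beam spans the tops of two tables. The clear span between the two tables is 1010 mm.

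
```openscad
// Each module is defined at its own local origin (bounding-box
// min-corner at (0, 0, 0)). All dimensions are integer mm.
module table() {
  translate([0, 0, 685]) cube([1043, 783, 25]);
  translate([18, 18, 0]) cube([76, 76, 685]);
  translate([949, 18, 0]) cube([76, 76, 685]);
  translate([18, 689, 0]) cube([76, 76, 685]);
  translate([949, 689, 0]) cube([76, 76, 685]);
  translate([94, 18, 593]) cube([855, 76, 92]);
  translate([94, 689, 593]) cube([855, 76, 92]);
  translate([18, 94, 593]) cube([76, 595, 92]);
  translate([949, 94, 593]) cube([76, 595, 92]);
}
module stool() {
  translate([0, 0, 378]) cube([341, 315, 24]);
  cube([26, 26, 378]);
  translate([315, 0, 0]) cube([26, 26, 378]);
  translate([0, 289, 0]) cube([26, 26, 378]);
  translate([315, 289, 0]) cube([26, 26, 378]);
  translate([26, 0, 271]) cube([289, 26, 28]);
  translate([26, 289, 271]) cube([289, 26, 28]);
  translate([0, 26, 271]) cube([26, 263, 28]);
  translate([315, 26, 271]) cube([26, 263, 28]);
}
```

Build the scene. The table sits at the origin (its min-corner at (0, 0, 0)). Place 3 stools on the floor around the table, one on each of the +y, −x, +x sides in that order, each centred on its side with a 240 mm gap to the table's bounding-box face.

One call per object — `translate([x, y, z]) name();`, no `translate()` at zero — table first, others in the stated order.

table();
translate([351, 1023, 0]) stool();
translate([-581, 234, 0]) stool();
translate([1283, 234, 0]) stool();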